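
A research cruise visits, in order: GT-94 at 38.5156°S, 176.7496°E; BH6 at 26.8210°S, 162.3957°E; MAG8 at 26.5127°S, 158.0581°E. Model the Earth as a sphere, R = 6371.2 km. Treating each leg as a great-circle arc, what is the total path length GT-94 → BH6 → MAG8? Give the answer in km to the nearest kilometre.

2298 km

GT-94→BH6: c = 0.292784 rad, d = 1865.38 km
BH6→MAG8: c = 0.067863 rad, d = 432.37 km
Total = 1865.38 + 432.37 = 2297.75 km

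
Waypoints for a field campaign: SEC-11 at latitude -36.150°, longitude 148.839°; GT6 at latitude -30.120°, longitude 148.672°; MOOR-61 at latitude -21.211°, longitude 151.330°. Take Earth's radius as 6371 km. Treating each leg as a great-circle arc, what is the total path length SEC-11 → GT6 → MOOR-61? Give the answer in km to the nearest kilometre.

SEC-11→GT6: c = 0.105272 rad, d = 670.69 km
GT6→MOOR-61: c = 0.160997 rad, d = 1025.71 km
Total = 670.69 + 1025.71 = 1696.40 km

1696 km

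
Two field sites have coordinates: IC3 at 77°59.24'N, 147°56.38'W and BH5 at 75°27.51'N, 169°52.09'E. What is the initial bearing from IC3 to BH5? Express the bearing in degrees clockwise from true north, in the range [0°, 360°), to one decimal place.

IC3: φ = +77.98733°, λ = -147.93967°
BH5: φ = +75.45850°, λ = +169.86817°
Δλ = -42.1922°
y = sin Δλ · cos φ₂ = -0.168631
x = cos φ₁ sin φ₂ − sin φ₁ cos φ₂ cos Δλ = 0.019509
θ = atan2(y, x) = -83.4007° → 276.5993° (mod 360°)

276.6°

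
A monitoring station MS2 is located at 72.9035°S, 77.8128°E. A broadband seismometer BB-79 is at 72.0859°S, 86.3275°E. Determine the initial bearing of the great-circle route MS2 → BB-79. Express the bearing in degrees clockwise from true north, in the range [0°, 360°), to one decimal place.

76.4°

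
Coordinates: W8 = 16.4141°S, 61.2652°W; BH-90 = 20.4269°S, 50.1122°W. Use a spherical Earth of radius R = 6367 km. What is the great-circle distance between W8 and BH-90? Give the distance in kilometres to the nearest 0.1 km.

Δφ = -4.0128°,  Δλ = 11.1530°
a = sin²(Δφ/2) + cos φ₁ cos φ₂ sin²(Δλ/2) = 0.009714
c = 2·arcsin(√a) = 0.197442 rad = 11.3126°
d = R·c = 6367 × 0.197442 = 1257.1 km

1257.1 km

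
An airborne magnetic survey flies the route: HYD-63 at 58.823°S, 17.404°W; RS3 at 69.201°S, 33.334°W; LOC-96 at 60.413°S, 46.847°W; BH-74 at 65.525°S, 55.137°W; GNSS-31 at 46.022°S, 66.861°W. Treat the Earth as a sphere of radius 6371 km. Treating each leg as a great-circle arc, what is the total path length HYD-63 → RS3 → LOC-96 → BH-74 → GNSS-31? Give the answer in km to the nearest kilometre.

5529 km

HYD-63→RS3: c = 0.216843 rad, d = 1381.51 km
RS3→LOC-96: c = 0.182424 rad, d = 1162.22 km
LOC-96→BH-74: c = 0.110646 rad, d = 704.92 km
BH-74→GNSS-31: c = 0.357935 rad, d = 2280.40 km
Total = 1381.51 + 1162.22 + 704.92 + 2280.40 = 5529.06 km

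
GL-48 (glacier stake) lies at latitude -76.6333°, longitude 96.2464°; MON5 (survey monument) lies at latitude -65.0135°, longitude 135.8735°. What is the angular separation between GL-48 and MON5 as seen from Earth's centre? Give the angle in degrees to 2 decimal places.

Δφ = 11.6198°,  Δλ = 39.6271°
a = sin²(Δφ/2) + cos φ₁ cos φ₂ sin²(Δλ/2) = 0.021467
c = 2·arcsin(√a) = 0.294090 rad = 16.8501°

16.85°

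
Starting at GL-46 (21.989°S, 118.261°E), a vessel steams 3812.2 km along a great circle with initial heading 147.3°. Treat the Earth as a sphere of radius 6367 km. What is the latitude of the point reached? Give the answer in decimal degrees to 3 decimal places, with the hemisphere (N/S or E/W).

δ = d/R = 3812.2/6367 = 0.598744 rad
φ₂ = arcsin(sin φ₁ cos δ + cos φ₁ sin δ cos θ)
   = arcsin(-0.37443·0.82604 + 0.92726·0.56361·-0.84151) = -48.51016°
λ₂ = λ₁ + atan2(sin θ sin δ cos φ₁, cos δ − sin φ₁ sin φ₂) = 145.62259°

48.510°S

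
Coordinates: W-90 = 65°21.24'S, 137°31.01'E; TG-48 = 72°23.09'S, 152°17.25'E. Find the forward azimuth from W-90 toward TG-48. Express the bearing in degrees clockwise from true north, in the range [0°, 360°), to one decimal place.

W-90: φ = -65.35400°, λ = +137.51683°
TG-48: φ = -72.38483°, λ = +152.28750°
Δλ = 14.7707°
y = sin Δλ · cos φ₂ = 0.077154
x = cos φ₁ sin φ₂ − sin φ₁ cos φ₂ cos Δλ = -0.131493
θ = atan2(y, x) = 149.5976° → 149.5976° (mod 360°)

149.6°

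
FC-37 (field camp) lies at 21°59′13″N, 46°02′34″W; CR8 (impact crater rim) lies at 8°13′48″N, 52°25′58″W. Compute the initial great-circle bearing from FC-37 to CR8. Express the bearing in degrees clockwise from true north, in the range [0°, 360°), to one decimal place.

FC-37: φ = +21.98694°, λ = -46.04278°
CR8: φ = +8.23000°, λ = -52.43278°
Δλ = -6.3900°
y = sin Δλ · cos φ₂ = -0.110149
x = cos φ₁ sin φ₂ − sin φ₁ cos φ₂ cos Δλ = -0.235502
θ = atan2(y, x) = -154.9335° → 205.0665° (mod 360°)

205.1°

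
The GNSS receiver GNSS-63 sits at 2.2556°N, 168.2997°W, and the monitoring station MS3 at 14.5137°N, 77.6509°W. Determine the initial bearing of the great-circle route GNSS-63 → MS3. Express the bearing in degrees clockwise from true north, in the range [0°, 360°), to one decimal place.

Δλ = 90.6488°
y = sin Δλ · cos φ₂ = 0.968026
x = cos φ₁ sin φ₂ − sin φ₁ cos φ₂ cos Δλ = 0.250849
θ = atan2(y, x) = 75.4722° → 75.4722° (mod 360°)

75.5°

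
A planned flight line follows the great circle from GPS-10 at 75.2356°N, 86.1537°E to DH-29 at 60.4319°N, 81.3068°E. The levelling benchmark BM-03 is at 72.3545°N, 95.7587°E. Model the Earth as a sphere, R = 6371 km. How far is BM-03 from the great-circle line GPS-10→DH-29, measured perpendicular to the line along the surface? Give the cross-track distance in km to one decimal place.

365.8 km

δ₁₃ = central angle GPS-10→BM-03 = 0.068525 rad  (haversine)
θ₁₃ = bearing GPS-10→BM-03 = 132.382°,  θ₁₂ = bearing GPS-10→DH-29 = 189.329°
dₓₜ = R·arcsin(sin δ₁₃ · sin(θ₁₃ − θ₁₂)) = 6371·arcsin(0.06847·sin(-56.947°)) = -365.839 km
|dₓₜ| = 365.839 km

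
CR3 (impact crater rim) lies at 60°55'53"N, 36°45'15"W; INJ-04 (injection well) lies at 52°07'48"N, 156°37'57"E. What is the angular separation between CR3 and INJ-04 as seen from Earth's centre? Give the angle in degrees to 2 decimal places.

66.43°

CR3: φ = +60.93139°, λ = -36.75417°
INJ-04: φ = +52.13000°, λ = +156.63250°
Δφ = -8.8014°,  Δλ = -166.6133°
a = sin²(Δφ/2) + cos φ₁ cos φ₂ sin²(Δλ/2) = 0.300090
c = 2·arcsin(√a) = 1.159475 rad = 66.4330°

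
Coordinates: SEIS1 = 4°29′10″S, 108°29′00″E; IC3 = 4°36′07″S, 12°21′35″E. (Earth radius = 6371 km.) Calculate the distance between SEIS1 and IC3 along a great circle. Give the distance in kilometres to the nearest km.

SEIS1: φ = -4.48611°, λ = +108.48333°
IC3: φ = -4.60194°, λ = +12.35972°
Δφ = -0.1158°,  Δλ = -96.1236°
a = sin²(Δφ/2) + cos φ₁ cos φ₂ sin²(Δλ/2) = 0.549864
c = 2·arcsin(√a) = 1.670691 rad = 95.7235°
d = R·c = 6371 × 1.670691 = 10644.0 km

10644 km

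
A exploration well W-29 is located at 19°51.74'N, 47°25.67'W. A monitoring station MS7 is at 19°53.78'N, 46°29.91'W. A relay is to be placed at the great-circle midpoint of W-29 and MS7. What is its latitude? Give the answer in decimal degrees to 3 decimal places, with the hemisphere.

W-29: φ = +19.86233°, λ = -47.42783°
MS7: φ = +19.89633°, λ = -46.49850°
Bx = cos φ₂ cos Δλ = 0.940186,  By = cos φ₂ sin Δλ = 0.015251
φₘ = atan2(sin φ₁ + sin φ₂, √((cos φ₁ + Bx)² + By²)) = 19.87994°
λₘ = λ₁ + atan2(By, cos φ₁ + Bx) = -46.96322°

19.880°N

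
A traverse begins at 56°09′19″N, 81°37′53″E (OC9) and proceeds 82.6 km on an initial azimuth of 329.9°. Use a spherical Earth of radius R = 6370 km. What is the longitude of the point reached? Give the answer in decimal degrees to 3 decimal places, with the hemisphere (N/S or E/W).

OC9: φ = +56.15528°, λ = +81.63139°
δ = d/R = 82.6/6370 = 0.012967 rad
φ₂ = arcsin(sin φ₁ cos δ + cos φ₁ sin δ cos θ)
   = arcsin(0.83055·0.99992 + 0.55694·0.01297·0.86515) = 56.79621°
λ₂ = λ₁ + atan2(sin θ sin δ cos φ₁, cos δ − sin φ₁ sin φ₂) = 80.95099°

80.951°E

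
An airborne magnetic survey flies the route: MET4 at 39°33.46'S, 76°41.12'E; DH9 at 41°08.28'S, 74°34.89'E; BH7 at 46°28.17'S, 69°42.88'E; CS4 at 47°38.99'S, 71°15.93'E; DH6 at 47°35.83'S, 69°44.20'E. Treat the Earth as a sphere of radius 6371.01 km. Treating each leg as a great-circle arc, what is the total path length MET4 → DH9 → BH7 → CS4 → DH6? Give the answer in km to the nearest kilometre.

1251 km

MET4: φ = -39.55767°, λ = +76.68533°
DH9: φ = -41.13800°, λ = +74.58150°
BH7: φ = -46.46950°, λ = +69.71467°
CS4: φ = -47.64983°, λ = +71.26550°
DH6: φ = -47.59717°, λ = +69.73667°
MET4→DH9: c = 0.039290 rad, d = 250.32 km
DH9→BH7: c = 0.111381 rad, d = 709.61 km
BH7→CS4: c = 0.027646 rad, d = 176.14 km
CS4→DH6: c = 0.018008 rad, d = 114.73 km
Total = 250.32 + 709.61 + 176.14 + 114.73 = 1250.79 km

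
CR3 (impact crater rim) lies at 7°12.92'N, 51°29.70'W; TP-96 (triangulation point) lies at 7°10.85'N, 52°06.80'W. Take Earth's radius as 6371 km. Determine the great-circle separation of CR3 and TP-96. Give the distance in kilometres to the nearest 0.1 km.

CR3: φ = +7.21533°, λ = -51.49500°
TP-96: φ = +7.18083°, λ = -52.11333°
Δφ = -0.0345°,  Δλ = -0.6183°
a = sin²(Δφ/2) + cos φ₁ cos φ₂ sin²(Δλ/2) = 0.000029
c = 2·arcsin(√a) = 0.010724 rad = 0.6144°
d = R·c = 6371 × 0.010724 = 68.3 km

68.3 km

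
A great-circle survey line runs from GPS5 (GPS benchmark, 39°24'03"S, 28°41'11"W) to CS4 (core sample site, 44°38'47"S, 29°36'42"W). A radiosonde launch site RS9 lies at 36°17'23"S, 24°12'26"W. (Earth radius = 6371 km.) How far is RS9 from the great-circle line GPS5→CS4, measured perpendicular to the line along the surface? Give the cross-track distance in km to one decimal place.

GPS5: φ = -39.40083°, λ = -28.68639°
CS4: φ = -44.64639°, λ = -29.61167°
RS9: φ = -36.28972°, λ = -24.20722°
δ₁₃ = central angle GPS5→RS9 = 0.082195 rad  (haversine)
θ₁₃ = bearing GPS5→RS9 = 50.059°,  θ₁₂ = bearing GPS5→CS4 = 187.158°
dₓₜ = R·arcsin(sin δ₁₃ · sin(θ₁₃ − θ₁₂)) = 6371·arcsin(0.08210·sin(-137.099°)) = -356.261 km
|dₓₜ| = 356.261 km

356.3 km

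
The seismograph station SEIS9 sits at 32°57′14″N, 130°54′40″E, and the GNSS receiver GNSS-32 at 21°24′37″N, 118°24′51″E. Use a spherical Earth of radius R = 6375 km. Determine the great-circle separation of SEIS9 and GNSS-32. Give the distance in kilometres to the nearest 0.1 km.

1780.2 km

SEIS9: φ = +32.95389°, λ = +130.91111°
GNSS-32: φ = +21.41028°, λ = +118.41417°
Δφ = -11.5436°,  Δλ = -12.4969°
a = sin²(Δφ/2) + cos φ₁ cos φ₂ sin²(Δλ/2) = 0.019368
c = 2·arcsin(√a) = 0.279244 rad = 15.9995°
d = R·c = 6375 × 0.279244 = 1780.2 km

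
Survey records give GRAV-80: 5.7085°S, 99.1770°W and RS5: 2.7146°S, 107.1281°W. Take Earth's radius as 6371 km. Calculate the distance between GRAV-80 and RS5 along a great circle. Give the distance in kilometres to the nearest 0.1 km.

942.4 km

Δφ = 2.9939°,  Δλ = -7.9511°
a = sin²(Δφ/2) + cos φ₁ cos φ₂ sin²(Δλ/2) = 0.005460
c = 2·arcsin(√a) = 0.147918 rad = 8.4751°
d = R·c = 6371 × 0.147918 = 942.4 km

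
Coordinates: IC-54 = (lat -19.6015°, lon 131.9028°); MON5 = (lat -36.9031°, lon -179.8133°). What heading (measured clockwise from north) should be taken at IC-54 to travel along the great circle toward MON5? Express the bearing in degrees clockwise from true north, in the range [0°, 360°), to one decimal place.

Δλ = 48.2839°
y = sin Δλ · cos φ₂ = 0.596901
x = cos φ₁ sin φ₂ − sin φ₁ cos φ₂ cos Δλ = -0.387152
θ = atan2(y, x) = 122.9676° → 122.9676° (mod 360°)

123.0°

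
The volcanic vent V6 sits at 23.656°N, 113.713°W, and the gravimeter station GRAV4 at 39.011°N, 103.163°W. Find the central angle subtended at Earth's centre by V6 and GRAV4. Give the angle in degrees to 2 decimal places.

Δφ = 15.3550°,  Δλ = 10.5500°
a = sin²(Δφ/2) + cos φ₁ cos φ₂ sin²(Δλ/2) = 0.023864
c = 2·arcsin(√a) = 0.310201 rad = 17.7732°

17.77°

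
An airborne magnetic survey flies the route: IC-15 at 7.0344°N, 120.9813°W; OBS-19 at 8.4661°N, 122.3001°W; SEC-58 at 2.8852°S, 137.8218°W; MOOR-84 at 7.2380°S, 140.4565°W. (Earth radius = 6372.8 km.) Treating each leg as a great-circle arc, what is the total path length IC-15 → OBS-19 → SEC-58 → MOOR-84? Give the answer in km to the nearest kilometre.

2916 km

IC-15→OBS-19: c = 0.033831 rad, d = 215.60 km
OBS-19→SEC-58: c = 0.334997 rad, d = 2134.87 km
SEC-58→MOOR-84: c = 0.088705 rad, d = 565.30 km
Total = 215.60 + 2134.87 + 565.30 = 2915.77 km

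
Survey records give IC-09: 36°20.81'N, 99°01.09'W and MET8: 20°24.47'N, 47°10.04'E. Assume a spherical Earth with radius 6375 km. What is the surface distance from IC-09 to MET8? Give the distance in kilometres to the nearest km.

12781 km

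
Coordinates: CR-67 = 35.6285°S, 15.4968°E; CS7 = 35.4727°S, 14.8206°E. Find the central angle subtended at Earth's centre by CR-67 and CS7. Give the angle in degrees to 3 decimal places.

0.572°

Δφ = 0.1558°,  Δλ = -0.6762°
a = sin²(Δφ/2) + cos φ₁ cos φ₂ sin²(Δλ/2) = 0.000025
c = 2·arcsin(√a) = 0.009980 rad = 0.5718°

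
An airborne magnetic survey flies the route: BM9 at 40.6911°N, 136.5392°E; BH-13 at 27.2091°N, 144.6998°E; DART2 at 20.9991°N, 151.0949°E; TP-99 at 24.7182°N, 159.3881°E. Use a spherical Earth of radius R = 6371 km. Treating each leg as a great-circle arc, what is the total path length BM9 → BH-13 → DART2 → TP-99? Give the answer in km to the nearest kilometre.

BM9→BH-13: c = 0.262998 rad, d = 1675.56 km
BH-13→DART2: c = 0.148692 rad, d = 947.32 km
DART2→TP-99: c = 0.148285 rad, d = 944.72 km
Total = 1675.56 + 947.32 + 944.72 = 3567.60 km

3568 km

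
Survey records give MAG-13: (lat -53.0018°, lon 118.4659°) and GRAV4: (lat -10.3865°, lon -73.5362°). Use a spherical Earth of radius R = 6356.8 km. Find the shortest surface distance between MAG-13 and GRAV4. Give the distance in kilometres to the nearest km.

Δφ = 42.6153°,  Δλ = 167.9979°
a = sin²(Δφ/2) + cos φ₁ cos φ₂ sin²(Δλ/2) = 0.717501
c = 2·arcsin(√a) = 2.020837 rad = 115.7854°
d = R·c = 6356.8 × 2.020837 = 12846.1 km

12846 km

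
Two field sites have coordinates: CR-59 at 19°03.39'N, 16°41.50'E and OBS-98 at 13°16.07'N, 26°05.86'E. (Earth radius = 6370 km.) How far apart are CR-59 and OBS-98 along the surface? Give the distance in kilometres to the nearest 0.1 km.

1192.4 km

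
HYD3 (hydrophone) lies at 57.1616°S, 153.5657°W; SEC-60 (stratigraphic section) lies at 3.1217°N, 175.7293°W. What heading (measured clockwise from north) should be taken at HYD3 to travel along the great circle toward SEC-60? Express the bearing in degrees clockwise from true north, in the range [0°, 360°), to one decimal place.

335.0°

Δλ = -22.1636°
y = sin Δλ · cos φ₂ = -0.376693
x = cos φ₁ sin φ₂ − sin φ₁ cos φ₂ cos Δλ = 0.806497
θ = atan2(y, x) = -25.0360° → 334.9640° (mod 360°)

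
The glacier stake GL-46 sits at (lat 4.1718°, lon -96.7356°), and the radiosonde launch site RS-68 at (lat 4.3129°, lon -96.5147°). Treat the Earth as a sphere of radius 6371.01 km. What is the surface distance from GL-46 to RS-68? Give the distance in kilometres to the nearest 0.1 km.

29.1 km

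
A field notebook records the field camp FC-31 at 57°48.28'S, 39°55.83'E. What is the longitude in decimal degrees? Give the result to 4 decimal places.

39° + 55.83′/60 = 39 + 0.93050 = 39.9305°

39.9305°E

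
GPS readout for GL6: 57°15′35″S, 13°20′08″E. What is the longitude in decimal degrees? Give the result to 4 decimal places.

13° + 20′/60 + 8″/3600 = 13 + 0.33333 + 0.00222 = 13.3356°

13.3356°E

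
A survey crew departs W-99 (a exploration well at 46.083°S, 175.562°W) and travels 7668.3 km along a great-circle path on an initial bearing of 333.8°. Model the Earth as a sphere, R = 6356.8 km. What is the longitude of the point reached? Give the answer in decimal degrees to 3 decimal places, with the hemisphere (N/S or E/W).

158.581°E

δ = d/R = 7668.3/6356.8 = 1.206314 rad
φ₂ = arcsin(sin φ₁ cos δ + cos φ₁ sin δ cos θ)
   = arcsin(-0.72035·0.35647 + 0.69362·0.93431·0.89726) = 18.94686°
λ₂ = λ₁ + atan2(sin θ sin δ cos φ₁, cos δ − sin φ₁ sin φ₂) = 158.58063°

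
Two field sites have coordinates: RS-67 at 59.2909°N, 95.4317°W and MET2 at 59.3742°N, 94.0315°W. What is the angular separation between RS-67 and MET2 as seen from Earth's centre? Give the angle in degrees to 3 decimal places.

0.719°

Δφ = 0.0833°,  Δλ = 1.4002°
a = sin²(Δφ/2) + cos φ₁ cos φ₂ sin²(Δλ/2) = 0.000039
c = 2·arcsin(√a) = 0.012549 rad = 0.7190°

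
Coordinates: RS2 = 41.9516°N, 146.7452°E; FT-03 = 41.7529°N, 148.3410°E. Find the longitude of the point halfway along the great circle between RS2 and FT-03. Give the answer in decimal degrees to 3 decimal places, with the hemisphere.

Bx = cos φ₂ cos Δλ = 0.745734,  By = cos φ₂ sin Δλ = 0.020776
φₘ = atan2(sin φ₁ + sin φ₂, √((cos φ₁ + Bx)² + By²)) = 41.85501°
λₘ = λ₁ + atan2(By, cos φ₁ + Bx) = 147.54434°

147.544°E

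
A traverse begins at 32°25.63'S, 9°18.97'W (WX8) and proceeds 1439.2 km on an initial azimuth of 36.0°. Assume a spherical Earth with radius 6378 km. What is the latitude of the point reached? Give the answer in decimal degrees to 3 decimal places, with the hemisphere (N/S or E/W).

21.706°S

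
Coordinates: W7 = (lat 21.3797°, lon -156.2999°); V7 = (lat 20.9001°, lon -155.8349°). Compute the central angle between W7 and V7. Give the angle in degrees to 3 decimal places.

0.647°

Δφ = -0.4796°,  Δλ = 0.4650°
a = sin²(Δφ/2) + cos φ₁ cos φ₂ sin²(Δλ/2) = 0.000032
c = 2·arcsin(√a) = 0.011286 rad = 0.6466°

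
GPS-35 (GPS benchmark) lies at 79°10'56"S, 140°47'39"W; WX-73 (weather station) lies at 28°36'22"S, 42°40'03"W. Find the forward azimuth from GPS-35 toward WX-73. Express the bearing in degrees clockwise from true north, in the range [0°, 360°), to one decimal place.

103.7°

GPS-35: φ = -79.18222°, λ = -140.79417°
WX-73: φ = -28.60611°, λ = -42.66750°
Δλ = 98.1267°
y = sin Δλ · cos φ₂ = 0.869116
x = cos φ₁ sin φ₂ − sin φ₁ cos φ₂ cos Δλ = -0.211762
θ = atan2(y, x) = 103.6934° → 103.6934° (mod 360°)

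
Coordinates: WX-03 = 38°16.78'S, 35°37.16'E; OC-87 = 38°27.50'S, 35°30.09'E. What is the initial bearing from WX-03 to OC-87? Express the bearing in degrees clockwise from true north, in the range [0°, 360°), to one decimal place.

WX-03: φ = -38.27967°, λ = +35.61933°
OC-87: φ = -38.45833°, λ = +35.50150°
Δλ = -0.1178°
y = sin Δλ · cos φ₂ = -0.001610
x = cos φ₁ sin φ₂ − sin φ₁ cos φ₂ cos Δλ = -0.003119
θ = atan2(y, x) = -152.6940° → 207.3060° (mod 360°)

207.3°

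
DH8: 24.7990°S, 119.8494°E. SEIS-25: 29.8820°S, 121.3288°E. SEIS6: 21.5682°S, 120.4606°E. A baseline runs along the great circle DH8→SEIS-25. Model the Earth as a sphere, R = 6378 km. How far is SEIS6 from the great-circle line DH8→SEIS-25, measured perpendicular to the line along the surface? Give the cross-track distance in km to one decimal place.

149.3 km

δ₁₃ = central angle DH8→SEIS6 = 0.057234 rad  (haversine)
θ₁₃ = bearing DH8→SEIS6 = 9.987°,  θ₁₂ = bearing DH8→SEIS-25 = 165.839°
dₓₜ = R·arcsin(sin δ₁₃ · sin(θ₁₃ − θ₁₂)) = 6378·arcsin(0.05720·sin(-155.852°)) = -149.267 km
|dₓₜ| = 149.267 km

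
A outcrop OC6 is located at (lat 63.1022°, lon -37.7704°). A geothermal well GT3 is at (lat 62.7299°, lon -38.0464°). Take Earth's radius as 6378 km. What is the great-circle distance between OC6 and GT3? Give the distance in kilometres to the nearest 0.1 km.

43.7 km

Δφ = -0.3723°,  Δλ = -0.2760°
a = sin²(Δφ/2) + cos φ₁ cos φ₂ sin²(Δλ/2) = 0.000012
c = 2·arcsin(√a) = 0.006858 rad = 0.3929°
d = R·c = 6378 × 0.006858 = 43.7 km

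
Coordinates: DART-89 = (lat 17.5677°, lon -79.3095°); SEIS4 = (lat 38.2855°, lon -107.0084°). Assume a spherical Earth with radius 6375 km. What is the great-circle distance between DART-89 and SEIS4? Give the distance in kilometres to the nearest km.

3542 km

Δφ = 20.7178°,  Δλ = -27.6989°
a = sin²(Δφ/2) + cos φ₁ cos φ₂ sin²(Δλ/2) = 0.075211
c = 2·arcsin(√a) = 0.555611 rad = 31.8342°
d = R·c = 6375 × 0.555611 = 3542.0 km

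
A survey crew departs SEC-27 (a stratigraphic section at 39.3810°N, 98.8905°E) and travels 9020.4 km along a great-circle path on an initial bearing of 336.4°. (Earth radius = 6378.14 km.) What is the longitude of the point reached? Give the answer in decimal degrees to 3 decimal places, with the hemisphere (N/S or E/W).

δ = d/R = 9020.4/6378.14 = 1.414268 rad
φ₂ = arcsin(sin φ₁ cos δ + cos φ₁ sin δ cos θ)
   = arcsin(0.63447·0.15589 + 0.77294·0.98777·0.91636) = 52.99146°
λ₂ = λ₁ + atan2(sin θ sin δ cos φ₁, cos δ − sin φ₁ sin φ₂) = -40.04006°

40.040°W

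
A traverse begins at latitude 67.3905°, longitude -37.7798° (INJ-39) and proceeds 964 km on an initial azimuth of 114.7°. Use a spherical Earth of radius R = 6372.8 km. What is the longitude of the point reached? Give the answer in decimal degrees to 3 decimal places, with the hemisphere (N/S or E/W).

20.429°W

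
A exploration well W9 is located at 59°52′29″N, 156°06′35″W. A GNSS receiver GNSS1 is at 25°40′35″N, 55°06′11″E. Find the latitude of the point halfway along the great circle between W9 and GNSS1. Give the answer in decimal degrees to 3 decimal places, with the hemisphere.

W9: φ = +59.87472°, λ = -156.10972°
GNSS1: φ = +25.67639°, λ = +55.10306°
Bx = cos φ₂ cos Δλ = -0.770798,  By = cos φ₂ sin Δλ = -0.467047
φₘ = atan2(sin φ₁ + sin φ₂, √((cos φ₁ + Bx)² + By²)) = 67.45526°
λₘ = λ₁ + atan2(By, cos φ₁ + Bx) = 83.95879°

67.455°N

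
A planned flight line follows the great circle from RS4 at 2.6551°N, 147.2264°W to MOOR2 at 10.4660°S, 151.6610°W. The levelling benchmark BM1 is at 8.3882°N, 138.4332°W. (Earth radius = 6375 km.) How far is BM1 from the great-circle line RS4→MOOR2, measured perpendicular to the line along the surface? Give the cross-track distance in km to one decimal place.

δ₁₃ = central angle RS4→BM1 = 0.182557 rad  (haversine)
θ₁₃ = bearing RS4→BM1 = 56.412°,  θ₁₂ = bearing RS4→MOOR2 = 198.528°
dₓₜ = R·arcsin(sin δ₁₃ · sin(θ₁₃ − θ₁₂)) = 6375·arcsin(0.18154·sin(-142.116°)) = -712.164 km
|dₓₜ| = 712.164 km

712.2 km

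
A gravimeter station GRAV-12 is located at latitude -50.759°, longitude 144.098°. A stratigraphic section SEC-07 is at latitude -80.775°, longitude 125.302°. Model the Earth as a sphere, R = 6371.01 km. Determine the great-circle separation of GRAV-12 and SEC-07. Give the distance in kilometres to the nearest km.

3406 km

Δφ = -30.0160°,  Δλ = -18.7960°
a = sin²(Δφ/2) + cos φ₁ cos φ₂ sin²(Δλ/2) = 0.069761
c = 2·arcsin(√a) = 0.534590 rad = 30.6297°
d = R·c = 6371.01 × 0.534590 = 3405.9 km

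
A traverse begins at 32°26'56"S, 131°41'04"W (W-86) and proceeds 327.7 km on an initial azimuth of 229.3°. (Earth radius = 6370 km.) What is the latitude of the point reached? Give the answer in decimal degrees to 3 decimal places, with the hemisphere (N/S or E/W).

W-86: φ = -32.44889°, λ = -131.68444°
δ = d/R = 327.7/6370 = 0.051444 rad
φ₂ = arcsin(sin φ₁ cos δ + cos φ₁ sin δ cos θ)
   = arcsin(-0.53655·0.99868 + 0.84387·0.05142·-0.65210) = -34.34216°
λ₂ = λ₁ + atan2(sin θ sin δ cos φ₁, cos δ − sin φ₁ sin φ₂) = -134.39066°

34.342°S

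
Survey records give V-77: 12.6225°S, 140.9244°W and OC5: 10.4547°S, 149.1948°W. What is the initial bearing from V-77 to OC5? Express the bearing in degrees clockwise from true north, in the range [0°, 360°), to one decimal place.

284.1°

Δλ = -8.2704°
y = sin Δλ · cos φ₂ = -0.141457
x = cos φ₁ sin φ₂ − sin φ₁ cos φ₂ cos Δλ = 0.035591
θ = atan2(y, x) = -75.8772° → 284.1228° (mod 360°)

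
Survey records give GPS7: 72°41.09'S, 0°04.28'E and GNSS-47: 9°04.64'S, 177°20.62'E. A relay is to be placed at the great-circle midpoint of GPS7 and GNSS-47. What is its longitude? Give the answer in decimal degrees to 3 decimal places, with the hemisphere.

176.168°E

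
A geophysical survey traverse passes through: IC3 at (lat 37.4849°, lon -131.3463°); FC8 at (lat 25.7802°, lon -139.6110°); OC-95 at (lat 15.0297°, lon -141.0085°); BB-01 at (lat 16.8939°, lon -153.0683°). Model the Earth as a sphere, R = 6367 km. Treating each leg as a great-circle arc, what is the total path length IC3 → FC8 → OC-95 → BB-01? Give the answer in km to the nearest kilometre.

4024 km

IC3→FC8: c = 0.238110 rad, d = 1516.05 km
FC8→OC-95: c = 0.189013 rad, d = 1203.45 km
OC-95→BB-01: c = 0.204928 rad, d = 1304.78 km
Total = 1516.05 + 1203.45 + 1304.78 = 4024.27 km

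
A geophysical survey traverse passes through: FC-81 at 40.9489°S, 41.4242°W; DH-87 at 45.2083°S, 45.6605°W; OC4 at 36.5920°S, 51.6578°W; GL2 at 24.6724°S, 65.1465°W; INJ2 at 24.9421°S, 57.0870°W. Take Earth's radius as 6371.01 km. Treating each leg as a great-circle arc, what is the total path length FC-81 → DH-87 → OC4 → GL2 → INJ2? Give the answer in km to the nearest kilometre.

4327 km

FC-81→DH-87: c = 0.091856 rad, d = 585.22 km
DH-87→OC4: c = 0.169805 rad, d = 1081.83 km
OC4→GL2: c = 0.289758 rad, d = 1846.05 km
GL2→INJ2: c = 0.127753 rad, d = 813.91 km
Total = 585.22 + 1081.83 + 1846.05 + 813.91 = 4327.01 km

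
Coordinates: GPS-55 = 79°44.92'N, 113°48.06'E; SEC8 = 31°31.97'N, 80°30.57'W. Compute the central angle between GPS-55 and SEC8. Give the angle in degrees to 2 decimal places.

68.43°

GPS-55: φ = +79.74867°, λ = +113.80100°
SEC8: φ = +31.53283°, λ = -80.50950°
Δφ = -48.2158°,  Δλ = 165.6895°
a = sin²(Δφ/2) + cos φ₁ cos φ₂ sin²(Δλ/2) = 0.316171
c = 2·arcsin(√a) = 1.194308 rad = 68.4288°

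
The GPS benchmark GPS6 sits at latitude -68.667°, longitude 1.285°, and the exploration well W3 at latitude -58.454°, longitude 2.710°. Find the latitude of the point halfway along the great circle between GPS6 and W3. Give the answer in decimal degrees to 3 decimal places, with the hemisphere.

63.562°S

Bx = cos φ₂ cos Δλ = 0.523021,  By = cos φ₂ sin Δλ = 0.013011
φₘ = atan2(sin φ₁ + sin φ₂, √((cos φ₁ + Bx)² + By²)) = -63.56221°
λₘ = λ₁ + atan2(By, cos φ₁ + Bx) = 2.12555°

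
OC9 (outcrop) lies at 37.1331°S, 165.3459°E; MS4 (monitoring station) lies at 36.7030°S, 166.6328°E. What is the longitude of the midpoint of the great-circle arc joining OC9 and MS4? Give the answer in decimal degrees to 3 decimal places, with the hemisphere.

Bx = cos φ₂ cos Δλ = 0.801542,  By = cos φ₂ sin Δλ = 0.018006
φₘ = atan2(sin φ₁ + sin φ₂, √((cos φ₁ + Bx)² + By²)) = -36.91979°
λₘ = λ₁ + atan2(By, cos φ₁ + Bx) = 165.99116°

165.991°E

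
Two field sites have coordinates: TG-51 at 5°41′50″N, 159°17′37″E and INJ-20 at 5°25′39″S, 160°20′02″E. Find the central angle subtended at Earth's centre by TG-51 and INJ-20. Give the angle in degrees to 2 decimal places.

11.17°

TG-51: φ = +5.69722°, λ = +159.29361°
INJ-20: φ = -5.42750°, λ = +160.33389°
Δφ = -11.1247°,  Δλ = 1.0403°
a = sin²(Δφ/2) + cos φ₁ cos φ₂ sin²(Δλ/2) = 0.009477
c = 2·arcsin(√a) = 0.195007 rad = 11.1731°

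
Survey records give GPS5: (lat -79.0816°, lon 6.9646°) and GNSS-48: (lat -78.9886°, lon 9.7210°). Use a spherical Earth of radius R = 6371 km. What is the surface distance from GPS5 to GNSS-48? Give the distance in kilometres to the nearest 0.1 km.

59.2 km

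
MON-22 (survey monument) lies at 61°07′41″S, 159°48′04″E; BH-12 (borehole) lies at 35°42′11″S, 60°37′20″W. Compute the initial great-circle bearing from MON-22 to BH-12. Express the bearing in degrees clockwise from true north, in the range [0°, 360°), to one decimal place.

MON-22: φ = -61.12806°, λ = +159.80111°
BH-12: φ = -35.70306°, λ = -60.62222°
Δλ = 139.5767°
y = sin Δλ · cos φ₂ = 0.526559
x = cos φ₁ sin φ₂ − sin φ₁ cos φ₂ cos Δλ = -0.823140
θ = atan2(y, x) = 147.3931° → 147.3931° (mod 360°)

147.4°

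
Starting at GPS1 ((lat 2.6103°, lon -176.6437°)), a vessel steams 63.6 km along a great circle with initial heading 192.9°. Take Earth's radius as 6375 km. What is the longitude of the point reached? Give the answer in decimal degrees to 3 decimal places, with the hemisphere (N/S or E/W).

δ = d/R = 63.6/6375 = 0.009976 rad
φ₂ = arcsin(sin φ₁ cos δ + cos φ₁ sin δ cos θ)
   = arcsin(0.04554·0.99995 + 0.99896·0.00998·-0.97476) = 2.05311°
λ₂ = λ₁ + atan2(sin θ sin δ cos φ₁, cos δ − sin φ₁ sin φ₂) = -176.77139°

176.771°W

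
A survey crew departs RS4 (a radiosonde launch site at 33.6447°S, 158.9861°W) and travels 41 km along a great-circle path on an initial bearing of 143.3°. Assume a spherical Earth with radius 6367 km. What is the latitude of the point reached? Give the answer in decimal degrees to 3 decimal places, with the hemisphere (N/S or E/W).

δ = d/R = 41/6367 = 0.006439 rad
φ₂ = arcsin(sin φ₁ cos δ + cos φ₁ sin δ cos θ)
   = arcsin(-0.55404·0.99998 + 0.83249·0.00644·-0.80178) = -33.94023°
λ₂ = λ₁ + atan2(sin θ sin δ cos φ₁, cos δ − sin φ₁ sin φ₂) = -158.72032°

33.940°S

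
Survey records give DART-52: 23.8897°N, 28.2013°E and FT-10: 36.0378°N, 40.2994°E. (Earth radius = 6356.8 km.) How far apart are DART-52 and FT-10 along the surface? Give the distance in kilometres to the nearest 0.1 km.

1776.9 km

Δφ = 12.1481°,  Δλ = 12.0981°
a = sin²(Δφ/2) + cos φ₁ cos φ₂ sin²(Δλ/2) = 0.019407
c = 2·arcsin(√a) = 0.279527 rad = 16.0157°
d = R·c = 6356.8 × 0.279527 = 1776.9 km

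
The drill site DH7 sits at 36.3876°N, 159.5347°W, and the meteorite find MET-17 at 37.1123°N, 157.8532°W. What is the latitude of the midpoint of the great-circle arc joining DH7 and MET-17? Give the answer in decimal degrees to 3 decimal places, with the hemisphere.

Bx = cos φ₂ cos Δλ = 0.797111,  By = cos φ₂ sin Δλ = 0.023400
φₘ = atan2(sin φ₁ + sin φ₂, √((cos φ₁ + Bx)² + By²)) = 36.75291°
λₘ = λ₁ + atan2(By, cos φ₁ + Bx) = -158.69792°

36.753°N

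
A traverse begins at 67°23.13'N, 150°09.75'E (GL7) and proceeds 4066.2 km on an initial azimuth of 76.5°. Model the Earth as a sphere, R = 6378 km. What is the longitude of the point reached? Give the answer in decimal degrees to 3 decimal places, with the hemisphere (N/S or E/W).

GL7: φ = +67.38550°, λ = +150.16250°
δ = d/R = 4066.2/6378 = 0.637535 rad
φ₂ = arcsin(sin φ₁ cos δ + cos φ₁ sin δ cos θ)
   = arcsin(0.92311·0.80357 + 0.38453·0.59522·0.23345) = 52.67528°
λ₂ = λ₁ + atan2(sin θ sin δ cos φ₁, cos δ − sin φ₁ sin φ₂) = -137.17900°

137.179°W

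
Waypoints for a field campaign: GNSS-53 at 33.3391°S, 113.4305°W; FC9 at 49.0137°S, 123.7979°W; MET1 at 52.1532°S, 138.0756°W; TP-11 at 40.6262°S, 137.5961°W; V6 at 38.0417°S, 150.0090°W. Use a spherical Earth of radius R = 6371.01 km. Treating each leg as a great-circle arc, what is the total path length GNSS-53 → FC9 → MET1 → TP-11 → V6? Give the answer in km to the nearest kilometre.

5394 km

GNSS-53→FC9: c = 0.304937 rad, d = 1942.76 km
FC9→MET1: c = 0.167112 rad, d = 1064.67 km
MET1→TP-11: c = 0.201266 rad, d = 1282.27 km
TP-11→V6: c = 0.173364 rad, d = 1104.51 km
Total = 1942.76 + 1064.67 + 1282.27 + 1104.51 = 5394.20 km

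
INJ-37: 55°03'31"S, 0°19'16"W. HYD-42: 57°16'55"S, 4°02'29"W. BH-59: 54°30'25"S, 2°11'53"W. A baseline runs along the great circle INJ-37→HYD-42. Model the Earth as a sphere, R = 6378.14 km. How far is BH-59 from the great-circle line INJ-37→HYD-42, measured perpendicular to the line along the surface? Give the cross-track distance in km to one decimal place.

INJ-37: φ = -55.05861°, λ = -0.32111°
HYD-42: φ = -57.28194°, λ = -4.04139°
BH-59: φ = -54.50694°, λ = -2.19806°
δ₁₃ = central angle INJ-37→BH-59 = 0.021203 rad  (haversine)
θ₁₃ = bearing INJ-37→BH-59 = 296.238°,  θ₁₂ = bearing INJ-37→HYD-42 = 221.437°
dₓₜ = R·arcsin(sin δ₁₃ · sin(θ₁₃ − θ₁₂)) = 6378.14·arcsin(0.02120·sin(74.801°)) = 130.502 km
|dₓₜ| = 130.502 km

130.5 km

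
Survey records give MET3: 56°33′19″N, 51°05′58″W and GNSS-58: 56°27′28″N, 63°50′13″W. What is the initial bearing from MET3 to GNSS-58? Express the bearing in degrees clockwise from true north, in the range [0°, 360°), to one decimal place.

MET3: φ = +56.55528°, λ = -51.09944°
GNSS-58: φ = +56.45778°, λ = -63.83694°
Δλ = -12.7375°
y = sin Δλ · cos φ₂ = -0.121829
x = cos φ₁ sin φ₂ − sin φ₁ cos φ₂ cos Δλ = 0.009645
θ = atan2(y, x) = -85.4735° → 274.5265° (mod 360°)

274.5°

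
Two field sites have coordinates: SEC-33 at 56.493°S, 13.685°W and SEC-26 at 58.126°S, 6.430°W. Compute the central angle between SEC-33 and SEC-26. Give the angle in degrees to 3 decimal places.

4.242°

Δφ = -1.6330°,  Δλ = 7.2550°
a = sin²(Δφ/2) + cos φ₁ cos φ₂ sin²(Δλ/2) = 0.001370
c = 2·arcsin(√a) = 0.074043 rad = 4.2424°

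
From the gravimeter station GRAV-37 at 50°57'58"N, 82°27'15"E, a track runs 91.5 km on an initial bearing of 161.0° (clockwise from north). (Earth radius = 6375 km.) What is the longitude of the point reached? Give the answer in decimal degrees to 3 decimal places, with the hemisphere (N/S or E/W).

82.872°E

GRAV-37: φ = +50.96611°, λ = +82.45417°
δ = d/R = 91.5/6375 = 0.014353 rad
φ₂ = arcsin(sin φ₁ cos δ + cos φ₁ sin δ cos θ)
   = arcsin(0.77677·0.99990 + 0.62978·0.01435·-0.94552) = 50.18780°
λ₂ = λ₁ + atan2(sin θ sin δ cos φ₁, cos δ − sin φ₁ sin φ₂) = 82.87231°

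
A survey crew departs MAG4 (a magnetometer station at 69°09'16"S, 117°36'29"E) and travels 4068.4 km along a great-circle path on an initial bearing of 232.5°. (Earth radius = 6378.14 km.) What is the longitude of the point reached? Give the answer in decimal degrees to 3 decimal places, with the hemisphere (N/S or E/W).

MAG4: φ = -69.15444°, λ = +117.60806°
δ = d/R = 4068.4/6378.14 = 0.637866 rad
φ₂ = arcsin(sin φ₁ cos δ + cos φ₁ sin δ cos θ)
   = arcsin(-0.93454·0.80337 + 0.35585·0.59548·-0.60876) = -61.61587°
λ₂ = λ₁ + atan2(sin θ sin δ cos φ₁, cos δ − sin φ₁ sin φ₂) = 21.21905°

21.219°E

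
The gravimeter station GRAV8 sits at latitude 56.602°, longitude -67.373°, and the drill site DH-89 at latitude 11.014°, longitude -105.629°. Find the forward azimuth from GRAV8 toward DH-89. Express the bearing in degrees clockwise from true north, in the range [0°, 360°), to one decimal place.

Δλ = -38.2560°
y = sin Δλ · cos φ₂ = -0.607771
x = cos φ₁ sin φ₂ − sin φ₁ cos φ₂ cos Δλ = -0.538343
θ = atan2(y, x) = -131.5334° → 228.4666° (mod 360°)

228.5°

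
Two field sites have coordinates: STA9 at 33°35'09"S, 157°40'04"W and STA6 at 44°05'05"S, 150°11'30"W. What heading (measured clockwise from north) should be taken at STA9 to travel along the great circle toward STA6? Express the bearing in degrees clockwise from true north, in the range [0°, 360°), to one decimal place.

153.3°

STA9: φ = -33.58583°, λ = -157.66778°
STA6: φ = -44.08472°, λ = -150.19167°
Δλ = 7.4761°
y = sin Δλ · cos φ₂ = 0.093462
x = cos φ₁ sin φ₂ − sin φ₁ cos φ₂ cos Δλ = -0.185594
θ = atan2(y, x) = 153.2711° → 153.2711° (mod 360°)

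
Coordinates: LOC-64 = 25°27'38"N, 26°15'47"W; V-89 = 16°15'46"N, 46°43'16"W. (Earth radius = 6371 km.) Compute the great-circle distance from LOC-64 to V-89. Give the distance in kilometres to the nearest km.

2355 km

LOC-64: φ = +25.46056°, λ = -26.26306°
V-89: φ = +16.26278°, λ = -46.72111°
Δφ = -9.1978°,  Δλ = -20.4581°
a = sin²(Δφ/2) + cos φ₁ cos φ₂ sin²(Δλ/2) = 0.033763
c = 2·arcsin(√a) = 0.369592 rad = 21.1761°
d = R·c = 6371 × 0.369592 = 2354.7 km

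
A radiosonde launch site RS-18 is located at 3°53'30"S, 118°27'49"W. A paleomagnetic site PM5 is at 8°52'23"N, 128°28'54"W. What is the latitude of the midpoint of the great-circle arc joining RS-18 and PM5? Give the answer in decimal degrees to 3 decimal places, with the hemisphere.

RS-18: φ = -3.89167°, λ = -118.46361°
PM5: φ = +8.87306°, λ = -128.48167°
Bx = cos φ₂ cos Δλ = 0.972968,  By = cos φ₂ sin Δλ = -0.171877
φₘ = atan2(sin φ₁ + sin φ₂, √((cos φ₁ + Bx)² + By²)) = 2.50023°
λₘ = λ₁ + atan2(By, cos φ₁ + Bx) = -123.44820°

2.500°N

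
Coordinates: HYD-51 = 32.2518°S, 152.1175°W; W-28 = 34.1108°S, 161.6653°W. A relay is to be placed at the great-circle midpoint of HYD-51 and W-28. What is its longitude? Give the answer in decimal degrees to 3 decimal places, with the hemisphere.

156.841°W

Bx = cos φ₂ cos Δλ = 0.816485,  By = cos φ₂ sin Δλ = -0.137333
φₘ = atan2(sin φ₁ + sin φ₂, √((cos φ₁ + Bx)² + By²)) = -33.27256°
λₘ = λ₁ + atan2(By, cos φ₁ + Bx) = -156.84063°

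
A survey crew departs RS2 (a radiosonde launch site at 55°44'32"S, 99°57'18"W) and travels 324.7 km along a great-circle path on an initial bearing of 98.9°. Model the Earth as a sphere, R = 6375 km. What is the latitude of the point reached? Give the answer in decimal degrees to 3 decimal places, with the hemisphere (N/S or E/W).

56.086°S

RS2: φ = -55.74222°, λ = -99.95500°
δ = d/R = 324.7/6375 = 0.050933 rad
φ₂ = arcsin(sin φ₁ cos δ + cos φ₁ sin δ cos θ)
   = arcsin(-0.82651·0.99870 + 0.56292·0.05091·-0.15471) = -56.08593°
λ₂ = λ₁ + atan2(sin θ sin δ cos φ₁, cos δ − sin φ₁ sin φ₂) = -94.78284°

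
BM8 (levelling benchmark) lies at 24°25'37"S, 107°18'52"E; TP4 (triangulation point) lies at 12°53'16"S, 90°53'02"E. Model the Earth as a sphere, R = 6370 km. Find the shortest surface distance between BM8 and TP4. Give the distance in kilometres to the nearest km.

BM8: φ = -24.42694°, λ = +107.31444°
TP4: φ = -12.88778°, λ = +90.88389°
Δφ = 11.5392°,  Δλ = -16.4306°
a = sin²(Δφ/2) + cos φ₁ cos φ₂ sin²(Δλ/2) = 0.028228
c = 2·arcsin(√a) = 0.337627 rad = 19.3446°
d = R·c = 6370 × 0.337627 = 2150.7 km

2151 km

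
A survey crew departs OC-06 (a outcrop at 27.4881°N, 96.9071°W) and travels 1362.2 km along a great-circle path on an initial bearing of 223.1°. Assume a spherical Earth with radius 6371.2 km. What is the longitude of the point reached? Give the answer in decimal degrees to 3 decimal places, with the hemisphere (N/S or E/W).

105.689°W

δ = d/R = 1362.2/6371.2 = 0.213806 rad
φ₂ = arcsin(sin φ₁ cos δ + cos φ₁ sin δ cos θ)
   = arcsin(0.46156·0.97723 + 0.88711·0.21218·-0.73016) = 18.27744°
λ₂ = λ₁ + atan2(sin θ sin δ cos φ₁, cos δ − sin φ₁ sin φ₂) = -105.68939°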